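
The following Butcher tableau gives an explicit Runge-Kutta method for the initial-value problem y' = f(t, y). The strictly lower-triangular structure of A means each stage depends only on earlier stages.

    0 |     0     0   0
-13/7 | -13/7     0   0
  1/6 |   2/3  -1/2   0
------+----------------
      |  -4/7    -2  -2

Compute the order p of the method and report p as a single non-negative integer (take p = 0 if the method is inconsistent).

b = (-4/7, -2, -2)
c = (0, -13/7, 1/6)
Ac = (0, 0, 13/14)
Σ b_i: (-4/7)·1 + (-2)·1 + (-2)·1 = -32/7 ≠ 1 ⇒ order 0.

0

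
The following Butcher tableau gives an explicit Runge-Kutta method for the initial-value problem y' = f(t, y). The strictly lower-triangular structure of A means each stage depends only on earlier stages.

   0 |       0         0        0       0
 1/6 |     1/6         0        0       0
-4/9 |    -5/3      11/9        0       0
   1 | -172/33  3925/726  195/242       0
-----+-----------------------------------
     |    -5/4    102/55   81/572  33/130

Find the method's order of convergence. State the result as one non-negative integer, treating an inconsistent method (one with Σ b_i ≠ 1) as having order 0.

b = (-5/4, 102/55, 81/572, 33/130)
c = (0, 1/6, -4/9, 1)
Ac = (0, 0, 11/54, 215/396)
Σ b_i: (-5/4)·1 + 102/55·1 + 81/572·1 + 33/130·1 = 1 ✓
b·c: 102/55·1/6 + 81/572·(-4/9) + 33/130·1 = 1/2 ✓
b·c²: 102/55·1/36 + 81/572·16/81 + 33/130·1 = 1/3 ✓
b·Ac: 81/572·11/54 + 33/130·215/396 = 1/6 ✓
b·c³: 102/55·1/216 + 81/572·(-64/729) + 33/130·1 = 1/4 ✓
b·(c∘Ac): 81/572·(-22/243) + 33/130·215/396 = 1/8 ✓
b·Ac²: 81/572·11/324 + 33/130·245/792 = 1/12 ✓
b·A²c: 33/130·65/396 = 1/24 ✓; 4 stages ⇒ order 4.

4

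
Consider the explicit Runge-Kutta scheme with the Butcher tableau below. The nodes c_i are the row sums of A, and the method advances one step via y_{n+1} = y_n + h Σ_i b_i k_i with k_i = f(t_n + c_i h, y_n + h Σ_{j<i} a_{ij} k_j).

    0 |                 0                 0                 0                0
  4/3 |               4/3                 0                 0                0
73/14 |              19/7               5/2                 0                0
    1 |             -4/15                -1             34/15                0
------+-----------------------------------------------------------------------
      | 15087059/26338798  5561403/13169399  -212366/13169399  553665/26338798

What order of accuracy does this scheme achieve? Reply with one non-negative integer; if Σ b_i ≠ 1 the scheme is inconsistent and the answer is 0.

3

b = (15087059/26338798, 5561403/13169399, -212366/13169399, 553665/26338798)
c = (0, 4/3, 73/14, 1)
Ac = (0, 0, 10/3, 367/35)
Σ b_i: 15087059/26338798·1 + 5561403/13169399·1 + (-212366/13169399)·1 + 553665/26338798·1 = 1 ✓
b·c: 5561403/13169399·4/3 + (-212366/13169399)·73/14 + 553665/26338798·1 = 1/2 ✓
b·c²: 5561403/13169399·16/9 + (-212366/13169399)·5329/196 + 553665/26338798·1 = 1/3 ✓
b·Ac: (-212366/13169399)·10/3 + 553665/26338798·367/35 = 1/6 ✓
b·c³: 5561403/13169399·64/27 + (-212366/13169399)·389017/2744 + 553665/26338798·1 = -4195225369/3318688548 ≠ 1/4 ⇒ order 3.
b·(c∘Ac): (-212366/13169399)·365/21 + 553665/26338798·367/35 = -4730021/79016394 ≠ 1/8
b·Ac²: (-212366/13169399)·40/9 + 553665/26338798·263939/4410 = 3937401121/3318688548 ≠ 1/12
b·A²c: 553665/26338798·68/9 = 6274870/39508197 ≠ 1/24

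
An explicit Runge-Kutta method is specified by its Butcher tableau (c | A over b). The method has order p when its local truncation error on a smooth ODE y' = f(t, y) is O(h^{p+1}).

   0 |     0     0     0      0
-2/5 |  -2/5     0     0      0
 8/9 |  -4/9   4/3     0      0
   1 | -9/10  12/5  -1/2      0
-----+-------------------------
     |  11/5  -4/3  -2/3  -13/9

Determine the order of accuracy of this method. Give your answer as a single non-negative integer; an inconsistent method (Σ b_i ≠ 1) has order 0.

b = (11/5, -4/3, -2/3, -13/9)
c = (0, -2/5, 8/9, 1)
Ac = (0, 0, -8/15, -316/225)
Σ b_i: 11/5·1 + (-4/3)·1 + (-2/3)·1 + (-13/9)·1 = -56/45 ≠ 1 ⇒ order 0.

0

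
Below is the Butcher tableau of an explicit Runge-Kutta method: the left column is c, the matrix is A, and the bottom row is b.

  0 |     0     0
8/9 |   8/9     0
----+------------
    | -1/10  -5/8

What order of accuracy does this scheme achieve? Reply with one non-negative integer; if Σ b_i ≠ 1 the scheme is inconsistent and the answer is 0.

b = (-1/10, -5/8)
c = (0, 8/9)
Σ b_i: (-1/10)·1 + (-5/8)·1 = -29/40 ≠ 1 ⇒ order 0.

0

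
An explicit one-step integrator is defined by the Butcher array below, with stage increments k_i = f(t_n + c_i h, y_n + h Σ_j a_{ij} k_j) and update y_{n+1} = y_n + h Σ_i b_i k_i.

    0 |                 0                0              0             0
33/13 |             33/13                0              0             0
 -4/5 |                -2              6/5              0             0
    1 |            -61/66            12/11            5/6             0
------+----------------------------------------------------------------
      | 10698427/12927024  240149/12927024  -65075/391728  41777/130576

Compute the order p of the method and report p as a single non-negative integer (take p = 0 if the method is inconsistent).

b = (10698427/12927024, 240149/12927024, -65075/391728, 41777/130576)
c = (0, 33/13, -4/5, 1)
Ac = (0, 0, 198/65, 82/39)
Σ b_i: 10698427/12927024·1 + 240149/12927024·1 + (-65075/391728)·1 + 41777/130576·1 = 1 ✓
b·c: 240149/12927024·33/13 + (-65075/391728)·(-4/5) + 41777/130576·1 = 1/2 ✓
b·c²: 240149/12927024·1089/169 + (-65075/391728)·16/25 + 41777/130576·1 = 1/3 ✓
b·Ac: (-65075/391728)·198/65 + 41777/130576·82/39 = 1/6 ✓
b·c³: 240149/12927024·35937/2197 + (-65075/391728)·(-64/125) + 41777/130576·1 = 4512389/6365580 ≠ 1/4 ⇒ order 3.
b·(c∘Ac): (-65075/391728)·(-792/325) + 41777/130576·82/39 = 2743645/2546232 ≠ 1/8
b·Ac²: (-65075/391728)·6534/845 + 41777/130576·19172/2535 = 14451869/12731160 ≠ 1/12
b·A²c: 41777/130576·33/13 = 1378641/1697488 ≠ 1/24

3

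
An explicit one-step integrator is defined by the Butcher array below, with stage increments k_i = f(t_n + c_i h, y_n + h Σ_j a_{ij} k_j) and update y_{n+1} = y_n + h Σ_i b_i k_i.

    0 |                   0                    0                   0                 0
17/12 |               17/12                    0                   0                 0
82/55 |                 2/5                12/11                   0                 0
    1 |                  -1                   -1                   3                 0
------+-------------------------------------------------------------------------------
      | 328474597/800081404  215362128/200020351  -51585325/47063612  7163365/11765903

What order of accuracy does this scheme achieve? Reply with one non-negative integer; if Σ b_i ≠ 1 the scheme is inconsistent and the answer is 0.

3

b = (328474597/800081404, 215362128/200020351, -51585325/47063612, 7163365/11765903)
c = (0, 17/12, 82/55, 1)
Ac = (0, 0, 17/11, 2017/660)
Σ b_i: 328474597/800081404·1 + 215362128/200020351·1 + (-51585325/47063612)·1 + 7163365/11765903·1 = 1 ✓
b·c: 215362128/200020351·17/12 + (-51585325/47063612)·82/55 + 7163365/11765903·1 = 1/2 ✓
b·c²: 215362128/200020351·289/144 + (-51585325/47063612)·6724/3025 + 7163365/11765903·1 = 1/3 ✓
b·Ac: (-51585325/47063612)·17/11 + 7163365/11765903·2017/660 = 1/6 ✓
b·c³: 215362128/200020351·4913/1728 + (-51585325/47063612)·551368/166375 + 7163365/11765903·1 = 877427509/23296487940 ≠ 1/4 ⇒ order 3.
b·(c∘Ac): (-51585325/47063612)·1394/605 + 7163365/11765903·2017/660 = -93878099/141190836 ≠ 1/8
b·Ac²: (-51585325/47063612)·289/132 + 7163365/11765903·2030543/435600 = 20420814037/46592975880 ≠ 1/12
b·A²c: 7163365/11765903·51/11 = 33211965/11765903 ≠ 1/24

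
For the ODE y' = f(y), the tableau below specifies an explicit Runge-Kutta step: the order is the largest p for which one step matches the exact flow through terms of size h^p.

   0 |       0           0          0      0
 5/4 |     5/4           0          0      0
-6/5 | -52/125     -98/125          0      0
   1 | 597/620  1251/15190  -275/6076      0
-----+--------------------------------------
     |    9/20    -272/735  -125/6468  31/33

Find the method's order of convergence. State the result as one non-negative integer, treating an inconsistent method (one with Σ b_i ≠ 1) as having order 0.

b = (9/20, -272/735, -125/6468, 31/33)
c = (0, 5/4, -6/5, 1)
Ac = (0, 0, -49/50, 39/248)
Σ b_i: 9/20·1 + (-272/735)·1 + (-125/6468)·1 + 31/33·1 = 1 ✓
b·c: (-272/735)·5/4 + (-125/6468)·(-6/5) + 31/33·1 = 1/2 ✓
b·c²: (-272/735)·25/16 + (-125/6468)·36/25 + 31/33·1 = 1/3 ✓
b·Ac: (-125/6468)·(-49/50) + 31/33·39/248 = 1/6 ✓
b·c³: (-272/735)·125/64 + (-125/6468)·(-216/125) + 31/33·1 = 1/4 ✓
b·(c∘Ac): (-125/6468)·147/125 + 31/33·39/248 = 1/8 ✓
b·Ac²: (-125/6468)·(-49/40) + 31/33·63/992 = 1/12 ✓
b·A²c: 31/33·11/248 = 1/24 ✓; 4 stages ⇒ order 4.

4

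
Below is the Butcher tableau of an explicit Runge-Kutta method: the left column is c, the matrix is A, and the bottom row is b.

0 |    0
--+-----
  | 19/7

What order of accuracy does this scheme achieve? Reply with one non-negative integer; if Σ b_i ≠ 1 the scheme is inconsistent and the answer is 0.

b = (19/7)
c = (0)
Σ b_i: 19/7·1 = 19/7 ≠ 1 ⇒ order 0.

0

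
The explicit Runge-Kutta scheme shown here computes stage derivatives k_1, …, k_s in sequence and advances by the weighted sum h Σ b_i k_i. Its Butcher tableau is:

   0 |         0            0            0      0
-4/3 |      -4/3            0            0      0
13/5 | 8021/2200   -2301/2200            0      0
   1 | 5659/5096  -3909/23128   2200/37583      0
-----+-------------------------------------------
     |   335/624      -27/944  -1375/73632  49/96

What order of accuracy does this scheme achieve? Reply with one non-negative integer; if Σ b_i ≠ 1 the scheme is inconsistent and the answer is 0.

b = (335/624, -27/944, -1375/73632, 49/96)
c = (0, -4/3, 13/5, 1)
Ac = (0, 0, 767/550, 37/98)
Σ b_i: 335/624·1 + (-27/944)·1 + (-1375/73632)·1 + 49/96·1 = 1 ✓
b·c: (-27/944)·(-4/3) + (-1375/73632)·13/5 + 49/96·1 = 1/2 ✓
b·c²: (-27/944)·16/9 + (-1375/73632)·169/25 + 49/96·1 = 1/3 ✓
b·Ac: (-1375/73632)·767/550 + 49/96·37/98 = 1/6 ✓
b·c³: (-27/944)·(-64/27) + (-1375/73632)·2197/125 + 49/96·1 = 1/4 ✓
b·(c∘Ac): (-1375/73632)·9971/2750 + 49/96·37/98 = 1/8 ✓
b·Ac²: (-1375/73632)·(-1534/825) + 49/96·2/21 = 1/12 ✓
b·A²c: 49/96·4/49 = 1/24 ✓; 4 stages ⇒ order 4.

4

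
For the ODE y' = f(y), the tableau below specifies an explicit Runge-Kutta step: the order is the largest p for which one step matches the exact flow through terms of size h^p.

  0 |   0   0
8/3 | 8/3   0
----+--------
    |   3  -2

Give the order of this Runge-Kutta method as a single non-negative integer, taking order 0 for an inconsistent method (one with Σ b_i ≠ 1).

1

b = (3, -2)
c = (0, 8/3)
Σ b_i: 3·1 + (-2)·1 = 1 ✓
b·c: (-2)·8/3 = -16/3 ≠ 1/2 ⇒ order 1.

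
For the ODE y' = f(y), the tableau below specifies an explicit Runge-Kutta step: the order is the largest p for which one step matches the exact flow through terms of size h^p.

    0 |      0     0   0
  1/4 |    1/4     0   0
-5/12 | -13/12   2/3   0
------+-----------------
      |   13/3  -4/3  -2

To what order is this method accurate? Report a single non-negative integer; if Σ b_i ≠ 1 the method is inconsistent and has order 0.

b = (13/3, -4/3, -2)
c = (0, 1/4, -5/12)
Ac = (0, 0, 1/6)
Σ b_i: 13/3·1 + (-4/3)·1 + (-2)·1 = 1 ✓
b·c: (-4/3)·1/4 + (-2)·(-5/12) = 1/2 ✓
b·c²: (-4/3)·1/16 + (-2)·25/144 = -31/72 ≠ 1/3 ⇒ order 2.
b·Ac: (-2)·1/6 = -1/3 ≠ 1/6

2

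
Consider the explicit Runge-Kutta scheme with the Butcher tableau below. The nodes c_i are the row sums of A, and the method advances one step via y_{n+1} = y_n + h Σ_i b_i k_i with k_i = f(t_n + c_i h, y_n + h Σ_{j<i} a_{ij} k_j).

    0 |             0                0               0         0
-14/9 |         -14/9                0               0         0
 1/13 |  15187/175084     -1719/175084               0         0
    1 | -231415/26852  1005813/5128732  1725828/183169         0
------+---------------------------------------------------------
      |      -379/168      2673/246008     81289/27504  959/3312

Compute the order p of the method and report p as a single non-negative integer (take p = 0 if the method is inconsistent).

b = (-379/168, 2673/246008, 81289/27504, 959/3312)
c = (0, -14/9, 1/13, 1)
Ac = (0, 0, 191/12506, 115/274)
Σ b_i: (-379/168)·1 + 2673/246008·1 + 81289/27504·1 + 959/3312·1 = 1 ✓
b·c: 2673/246008·(-14/9) + 81289/27504·1/13 + 959/3312·1 = 1/2 ✓
b·c²: 2673/246008·196/81 + 81289/27504·1/169 + 959/3312·1 = 1/3 ✓
b·Ac: 81289/27504·191/12506 + 959/3312·115/274 = 1/6 ✓
b·c³: 2673/246008·(-2744/729) + 81289/27504·1/2197 + 959/3312·1 = 1/4 ✓
b·(c∘Ac): 81289/27504·191/162578 + 959/3312·115/274 = 1/8 ✓
b·Ac²: 81289/27504·(-1337/56277) + 959/3312·4577/8631 = 1/12 ✓
b·A²c: 959/3312·138/959 = 1/24 ✓; 4 stages ⇒ order 4.

4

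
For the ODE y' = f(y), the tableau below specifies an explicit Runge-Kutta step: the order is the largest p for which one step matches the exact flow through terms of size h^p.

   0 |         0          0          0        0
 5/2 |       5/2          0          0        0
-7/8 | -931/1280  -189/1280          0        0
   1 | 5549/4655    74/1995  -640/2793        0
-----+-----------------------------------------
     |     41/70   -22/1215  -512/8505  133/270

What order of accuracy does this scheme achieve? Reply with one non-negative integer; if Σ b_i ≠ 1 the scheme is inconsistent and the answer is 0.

4

b = (41/70, -22/1215, -512/8505, 133/270)
c = (0, 5/2, -7/8, 1)
Ac = (0, 0, -189/512, 39/133)
Σ b_i: 41/70·1 + (-22/1215)·1 + (-512/8505)·1 + 133/270·1 = 1 ✓
b·c: (-22/1215)·5/2 + (-512/8505)·(-7/8) + 133/270·1 = 1/2 ✓
b·c²: (-22/1215)·25/4 + (-512/8505)·49/64 + 133/270·1 = 1/3 ✓
b·Ac: (-512/8505)·(-189/512) + 133/270·39/133 = 1/6 ✓
b·c³: (-22/1215)·125/8 + (-512/8505)·(-343/512) + 133/270·1 = 1/4 ✓
b·(c∘Ac): (-512/8505)·1323/4096 + 133/270·39/133 = 1/8 ✓
b·Ac²: (-512/8505)·(-945/1024) + 133/270·15/266 = 1/12 ✓
b·A²c: 133/270·45/532 = 1/24 ✓; 4 stages ⇒ order 4.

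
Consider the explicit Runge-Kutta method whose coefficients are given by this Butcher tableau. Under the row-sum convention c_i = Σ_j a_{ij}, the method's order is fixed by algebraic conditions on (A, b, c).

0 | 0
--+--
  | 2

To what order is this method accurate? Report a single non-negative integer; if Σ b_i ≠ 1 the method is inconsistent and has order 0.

0

b = (2)
c = (0)
Σ b_i: 2·1 = 2 ≠ 1 ⇒ order 0.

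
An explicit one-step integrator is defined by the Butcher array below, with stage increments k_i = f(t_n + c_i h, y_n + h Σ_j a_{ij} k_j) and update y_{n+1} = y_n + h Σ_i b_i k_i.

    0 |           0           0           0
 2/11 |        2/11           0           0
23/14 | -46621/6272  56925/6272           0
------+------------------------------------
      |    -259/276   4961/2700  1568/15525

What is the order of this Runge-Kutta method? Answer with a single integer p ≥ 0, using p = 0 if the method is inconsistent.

b = (-259/276, 4961/2700, 1568/15525)
c = (0, 2/11, 23/14)
Ac = (0, 0, 5175/3136)
Σ b_i: (-259/276)·1 + 4961/2700·1 + 1568/15525·1 = 1 ✓
b·c: 4961/2700·2/11 + 1568/15525·23/14 = 1/2 ✓
b·c²: 4961/2700·4/121 + 1568/15525·529/196 = 1/3 ✓
b·Ac: 1568/15525·5175/3136 = 1/6 ✓; 3 stages ⇒ order 3.

3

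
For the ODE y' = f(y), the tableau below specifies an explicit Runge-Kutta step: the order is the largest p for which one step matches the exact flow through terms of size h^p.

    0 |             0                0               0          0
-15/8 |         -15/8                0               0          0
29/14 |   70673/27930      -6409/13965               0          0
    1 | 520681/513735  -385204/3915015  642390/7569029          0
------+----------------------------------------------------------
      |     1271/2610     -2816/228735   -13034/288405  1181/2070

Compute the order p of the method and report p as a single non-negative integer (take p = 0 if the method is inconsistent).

4

b = (1271/2610, -2816/228735, -13034/288405, 1181/2070)
c = (0, -15/8, 29/14, 1)
Ac = (0, 0, 6409/7448, 851/2362)
Σ b_i: 1271/2610·1 + (-2816/228735)·1 + (-13034/288405)·1 + 1181/2070·1 = 1 ✓
b·c: (-2816/228735)·(-15/8) + (-13034/288405)·29/14 + 1181/2070·1 = 1/2 ✓
b·c²: (-2816/228735)·225/64 + (-13034/288405)·841/196 + 1181/2070·1 = 1/3 ✓
b·Ac: (-13034/288405)·6409/7448 + 1181/2070·851/2362 = 1/6 ✓
b·c³: (-2816/228735)·(-3375/512) + (-13034/288405)·24389/2744 + 1181/2070·1 = 1/4 ✓
b·(c∘Ac): (-13034/288405)·185861/104272 + 1181/2070·851/2362 = 1/8 ✓
b·Ac²: (-13034/288405)·(-96135/59584) + 1181/2070·345/18896 = 1/12 ✓
b·A²c: 1181/2070·345/4724 = 1/24 ✓; 4 stages ⇒ order 4.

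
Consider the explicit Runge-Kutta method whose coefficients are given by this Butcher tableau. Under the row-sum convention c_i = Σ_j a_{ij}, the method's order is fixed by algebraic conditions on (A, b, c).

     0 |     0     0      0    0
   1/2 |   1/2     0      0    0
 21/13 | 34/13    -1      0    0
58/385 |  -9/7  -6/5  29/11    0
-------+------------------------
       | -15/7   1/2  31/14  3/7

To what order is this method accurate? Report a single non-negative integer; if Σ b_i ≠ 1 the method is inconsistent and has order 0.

1

b = (-15/7, 1/2, 31/14, 3/7)
c = (0, 1/2, 21/13, 58/385)
Ac = (0, 0, -1/2, 2616/715)
Σ b_i: (-15/7)·1 + 1/2·1 + 31/14·1 + 3/7·1 = 1 ✓
b·c: 1/2·1/2 + 31/14·21/13 + 3/7·58/385 = 545353/140140 ≠ 1/2 ⇒ order 1.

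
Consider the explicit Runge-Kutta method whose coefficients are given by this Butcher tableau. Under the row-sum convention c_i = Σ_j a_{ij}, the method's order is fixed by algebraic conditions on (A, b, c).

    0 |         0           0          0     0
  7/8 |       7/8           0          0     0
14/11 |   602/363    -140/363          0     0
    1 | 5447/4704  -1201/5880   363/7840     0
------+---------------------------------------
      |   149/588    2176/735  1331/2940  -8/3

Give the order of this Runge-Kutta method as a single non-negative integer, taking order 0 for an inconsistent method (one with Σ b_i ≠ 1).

4

b = (149/588, 2176/735, 1331/2940, -8/3)
c = (0, 7/8, 14/11, 1)
Ac = (0, 0, -245/726, -23/192)
Σ b_i: 149/588·1 + 2176/735·1 + 1331/2940·1 + (-8/3)·1 = 1 ✓
b·c: 2176/735·7/8 + 1331/2940·14/11 + (-8/3)·1 = 1/2 ✓
b·c²: 2176/735·49/64 + 1331/2940·196/121 + (-8/3)·1 = 1/3 ✓
b·Ac: 1331/2940·(-245/726) + (-8/3)·(-23/192) = 1/6 ✓
b·c³: 2176/735·343/512 + 1331/2940·2744/1331 + (-8/3)·1 = 1/4 ✓
b·(c∘Ac): 1331/2940·(-1715/3993) + (-8/3)·(-23/192) = 1/8 ✓
b·Ac²: 1331/2940·(-1715/5808) + (-8/3)·(-125/1536) = 1/12 ✓
b·A²c: (-8/3)·(-1/64) = 1/24 ✓; 4 stages ⇒ order 4.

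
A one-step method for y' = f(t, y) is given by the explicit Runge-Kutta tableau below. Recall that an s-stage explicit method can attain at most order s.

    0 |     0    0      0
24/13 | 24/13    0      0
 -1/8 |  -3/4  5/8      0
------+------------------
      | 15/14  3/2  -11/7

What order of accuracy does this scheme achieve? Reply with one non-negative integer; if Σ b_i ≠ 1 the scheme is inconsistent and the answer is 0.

b = (15/14, 3/2, -11/7)
c = (0, 24/13, -1/8)
Ac = (0, 0, 15/13)
Σ b_i: 15/14·1 + 3/2·1 + (-11/7)·1 = 1 ✓
b·c: 3/2·24/13 + (-11/7)·(-1/8) = 2159/728 ≠ 1/2 ⇒ order 1.

1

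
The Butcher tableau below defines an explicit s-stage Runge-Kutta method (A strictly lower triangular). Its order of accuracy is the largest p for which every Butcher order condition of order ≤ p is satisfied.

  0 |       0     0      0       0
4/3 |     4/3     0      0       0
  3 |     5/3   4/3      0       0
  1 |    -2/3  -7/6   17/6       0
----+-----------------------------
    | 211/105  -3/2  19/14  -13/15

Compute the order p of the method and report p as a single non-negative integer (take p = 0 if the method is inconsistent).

1

b = (211/105, -3/2, 19/14, -13/15)
c = (0, 4/3, 3, 1)
Ac = (0, 0, 16/9, 125/18)
Σ b_i: 211/105·1 + (-3/2)·1 + 19/14·1 + (-13/15)·1 = 1 ✓
b·c: (-3/2)·4/3 + 19/14·3 + (-13/15)·1 = 253/210 ≠ 1/2 ⇒ order 1.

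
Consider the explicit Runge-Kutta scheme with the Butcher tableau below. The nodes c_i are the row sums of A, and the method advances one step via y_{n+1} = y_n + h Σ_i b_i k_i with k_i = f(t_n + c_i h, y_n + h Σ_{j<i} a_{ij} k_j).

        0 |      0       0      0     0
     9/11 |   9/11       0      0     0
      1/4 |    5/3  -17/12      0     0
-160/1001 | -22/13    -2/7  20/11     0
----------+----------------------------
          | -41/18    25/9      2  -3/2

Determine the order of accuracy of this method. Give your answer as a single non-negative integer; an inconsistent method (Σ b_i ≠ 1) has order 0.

b = (-41/18, 25/9, 2, -3/2)
c = (0, 9/11, 1/4, -160/1001)
Ac = (0, 0, -51/44, 17/77)
Σ b_i: (-41/18)·1 + 25/9·1 + 2·1 + (-3/2)·1 = 1 ✓
b·c: 25/9·9/11 + 2·1/4 + (-3/2)·(-160/1001) = 6031/2002 ≠ 1/2 ⇒ order 1.

1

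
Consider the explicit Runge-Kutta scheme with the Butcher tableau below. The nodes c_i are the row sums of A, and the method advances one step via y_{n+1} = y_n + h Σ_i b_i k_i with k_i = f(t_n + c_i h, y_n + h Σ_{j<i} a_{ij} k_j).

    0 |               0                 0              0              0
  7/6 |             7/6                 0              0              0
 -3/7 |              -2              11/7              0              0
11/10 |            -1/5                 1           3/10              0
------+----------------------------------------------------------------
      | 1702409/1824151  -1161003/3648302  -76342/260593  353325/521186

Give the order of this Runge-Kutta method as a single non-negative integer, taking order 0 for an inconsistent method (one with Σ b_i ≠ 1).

b = (1702409/1824151, -1161003/3648302, -76342/260593, 353325/521186)
c = (0, 7/6, -3/7, 11/10)
Ac = (0, 0, 11/6, 109/105)
Σ b_i: 1702409/1824151·1 + (-1161003/3648302)·1 + (-76342/260593)·1 + 353325/521186·1 = 1 ✓
b·c: (-1161003/3648302)·7/6 + (-76342/260593)·(-3/7) + 353325/521186·11/10 = 1/2 ✓
b·c²: (-1161003/3648302)·49/36 + (-76342/260593)·9/49 + 353325/521186·121/100 = 1/3 ✓
b·Ac: (-76342/260593)·11/6 + 353325/521186·109/105 = 1/6 ✓
b·c³: (-1161003/3648302)·343/216 + (-76342/260593)·(-27/343) + 353325/521186·1331/1000 = 275837627/656694360 ≠ 1/4 ⇒ order 3.
b·(c∘Ac): (-76342/260593)·(-11/14) + 353325/521186·1199/1050 = 1046859/1042372 ≠ 1/8
b·Ac²: (-76342/260593)·77/36 + 353325/521186·12491/8820 = 43799969/131338872 ≠ 1/12
b·A²c: 353325/521186·11/20 = 777315/2084744 ≠ 1/24

3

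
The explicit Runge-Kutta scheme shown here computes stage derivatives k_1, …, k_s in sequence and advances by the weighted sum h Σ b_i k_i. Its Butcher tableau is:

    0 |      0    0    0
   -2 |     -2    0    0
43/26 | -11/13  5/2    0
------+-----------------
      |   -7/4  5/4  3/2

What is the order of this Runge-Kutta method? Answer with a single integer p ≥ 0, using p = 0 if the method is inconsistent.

1

b = (-7/4, 5/4, 3/2)
c = (0, -2, 43/26)
Ac = (0, 0, -5)
Σ b_i: (-7/4)·1 + 5/4·1 + 3/2·1 = 1 ✓
b·c: 5/4·(-2) + 3/2·43/26 = -1/52 ≠ 1/2 ⇒ order 1.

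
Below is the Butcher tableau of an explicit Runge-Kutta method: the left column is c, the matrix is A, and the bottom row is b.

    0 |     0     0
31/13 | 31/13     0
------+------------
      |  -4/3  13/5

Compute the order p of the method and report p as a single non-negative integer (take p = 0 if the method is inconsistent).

b = (-4/3, 13/5)
c = (0, 31/13)
Σ b_i: (-4/3)·1 + 13/5·1 = 19/15 ≠ 1 ⇒ order 0.

0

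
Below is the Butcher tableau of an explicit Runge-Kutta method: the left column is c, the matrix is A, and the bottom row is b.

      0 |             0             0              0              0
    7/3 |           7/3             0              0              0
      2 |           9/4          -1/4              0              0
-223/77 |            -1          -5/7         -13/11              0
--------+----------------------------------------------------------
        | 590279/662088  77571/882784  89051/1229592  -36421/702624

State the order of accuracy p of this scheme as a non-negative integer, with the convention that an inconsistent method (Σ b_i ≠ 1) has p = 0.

b = (590279/662088, 77571/882784, 89051/1229592, -36421/702624)
c = (0, 7/3, 2, -223/77)
Ac = (0, 0, -7/12, -133/33)
Σ b_i: 590279/662088·1 + 77571/882784·1 + 89051/1229592·1 + (-36421/702624)·1 = 1 ✓
b·c: 77571/882784·7/3 + 89051/1229592·2 + (-36421/702624)·(-223/77) = 1/2 ✓
b·c²: 77571/882784·49/9 + 89051/1229592·4 + (-36421/702624)·49729/5929 = 1/3 ✓
b·Ac: 89051/1229592·(-7/12) + (-36421/702624)·(-133/33) = 1/6 ✓
b·c³: 77571/882784·343/27 + 89051/1229592·8 + (-36421/702624)·(-11089567/456533) = 3586623/1213828 ≠ 1/4 ⇒ order 3.
b·(c∘Ac): 89051/1229592·(-7/6) + (-36421/702624)·4237/363 = -111803/162144 ≠ 1/8
b·Ac²: 89051/1229592·(-49/36) + (-36421/702624)·(-853/99) = 28217/81072 ≠ 1/12
b·A²c: (-36421/702624)·91/132 = -23177/648576 ≠ 1/24

3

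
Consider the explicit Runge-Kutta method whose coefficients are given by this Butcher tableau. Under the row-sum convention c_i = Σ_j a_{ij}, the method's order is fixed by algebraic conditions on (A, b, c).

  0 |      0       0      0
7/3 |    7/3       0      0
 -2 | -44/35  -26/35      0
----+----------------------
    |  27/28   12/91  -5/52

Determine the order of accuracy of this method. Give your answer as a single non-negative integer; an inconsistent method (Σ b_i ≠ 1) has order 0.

b = (27/28, 12/91, -5/52)
c = (0, 7/3, -2)
Ac = (0, 0, -26/15)
Σ b_i: 27/28·1 + 12/91·1 + (-5/52)·1 = 1 ✓
b·c: 12/91·7/3 + (-5/52)·(-2) = 1/2 ✓
b·c²: 12/91·49/9 + (-5/52)·4 = 1/3 ✓
b·Ac: (-5/52)·(-26/15) = 1/6 ✓; 3 stages ⇒ order 3.

3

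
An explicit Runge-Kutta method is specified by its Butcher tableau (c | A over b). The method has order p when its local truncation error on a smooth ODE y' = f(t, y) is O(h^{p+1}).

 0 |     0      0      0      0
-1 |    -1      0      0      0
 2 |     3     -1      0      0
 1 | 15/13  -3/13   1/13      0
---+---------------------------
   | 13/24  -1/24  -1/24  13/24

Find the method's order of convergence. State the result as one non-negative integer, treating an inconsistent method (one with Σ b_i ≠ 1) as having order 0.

4

b = (13/24, -1/24, -1/24, 13/24)
c = (0, -1, 2, 1)
Ac = (0, 0, 1, 5/13)
Σ b_i: 13/24·1 + (-1/24)·1 + (-1/24)·1 + 13/24·1 = 1 ✓
b·c: (-1/24)·(-1) + (-1/24)·2 + 13/24·1 = 1/2 ✓
b·c²: (-1/24)·1 + (-1/24)·4 + 13/24·1 = 1/3 ✓
b·Ac: (-1/24)·1 + 13/24·5/13 = 1/6 ✓
b·c³: (-1/24)·(-1) + (-1/24)·8 + 13/24·1 = 1/4 ✓
b·(c∘Ac): (-1/24)·2 + 13/24·5/13 = 1/8 ✓
b·Ac²: (-1/24)·(-1) + 13/24·1/13 = 1/12 ✓
b·A²c: 13/24·1/13 = 1/24 ✓; 4 stages ⇒ order 4.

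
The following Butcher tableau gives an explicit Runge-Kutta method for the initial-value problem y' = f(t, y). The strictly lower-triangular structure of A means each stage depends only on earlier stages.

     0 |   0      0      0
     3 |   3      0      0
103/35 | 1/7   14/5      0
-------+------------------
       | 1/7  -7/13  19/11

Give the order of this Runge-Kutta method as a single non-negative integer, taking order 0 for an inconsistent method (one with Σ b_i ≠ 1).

0

b = (1/7, -7/13, 19/11)
c = (0, 3, 103/35)
Ac = (0, 0, 42/5)
Σ b_i: 1/7·1 + (-7/13)·1 + 19/11·1 = 1333/1001 ≠ 1 ⇒ order 0.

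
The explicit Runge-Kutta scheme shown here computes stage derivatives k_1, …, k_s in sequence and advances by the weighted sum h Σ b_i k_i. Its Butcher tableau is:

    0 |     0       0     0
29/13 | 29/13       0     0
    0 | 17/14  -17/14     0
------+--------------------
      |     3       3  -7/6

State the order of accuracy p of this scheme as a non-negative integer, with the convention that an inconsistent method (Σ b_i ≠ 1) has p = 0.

0

b = (3, 3, -7/6)
c = (0, 29/13, 0)
Ac = (0, 0, -493/182)
Σ b_i: 3·1 + 3·1 + (-7/6)·1 = 29/6 ≠ 1 ⇒ order 0.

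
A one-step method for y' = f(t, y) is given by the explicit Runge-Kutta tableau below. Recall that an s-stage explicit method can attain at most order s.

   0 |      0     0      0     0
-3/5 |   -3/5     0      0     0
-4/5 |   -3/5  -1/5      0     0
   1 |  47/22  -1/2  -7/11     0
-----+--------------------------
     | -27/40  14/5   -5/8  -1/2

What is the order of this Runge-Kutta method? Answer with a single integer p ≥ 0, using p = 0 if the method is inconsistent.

b = (-27/40, 14/5, -5/8, -1/2)
c = (0, -3/5, -4/5, 1)
Ac = (0, 0, 3/25, 89/110)
Σ b_i: (-27/40)·1 + 14/5·1 + (-5/8)·1 + (-1/2)·1 = 1 ✓
b·c: 14/5·(-3/5) + (-5/8)·(-4/5) + (-1/2)·1 = -42/25 ≠ 1/2 ⇒ order 1.

1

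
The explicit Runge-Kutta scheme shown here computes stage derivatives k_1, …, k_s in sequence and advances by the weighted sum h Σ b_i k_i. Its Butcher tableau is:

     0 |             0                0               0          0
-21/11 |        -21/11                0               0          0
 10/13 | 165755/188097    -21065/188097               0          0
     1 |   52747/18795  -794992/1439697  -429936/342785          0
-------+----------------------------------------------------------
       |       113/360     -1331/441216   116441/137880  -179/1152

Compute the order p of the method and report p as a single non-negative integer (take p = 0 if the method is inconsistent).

4

b = (113/360, -1331/441216, 116441/137880, -179/1152)
c = (0, -21/11, 10/13, 1)
Ac = (0, 0, 1915/8957, 16/179)
Σ b_i: 113/360·1 + (-1331/441216)·1 + 116441/137880·1 + (-179/1152)·1 = 1 ✓
b·c: (-1331/441216)·(-21/11) + 116441/137880·10/13 + (-179/1152)·1 = 1/2 ✓
b·c²: (-1331/441216)·441/121 + 116441/137880·100/169 + (-179/1152)·1 = 1/3 ✓
b·Ac: 116441/137880·1915/8957 + (-179/1152)·16/179 = 1/6 ✓
b·c³: (-1331/441216)·(-9261/1331) + 116441/137880·1000/2197 + (-179/1152)·1 = 1/4 ✓
b·(c∘Ac): 116441/137880·19150/116441 + (-179/1152)·16/179 = 1/8 ✓
b·Ac²: 116441/137880·(-40215/98527) + (-179/1152)·(-5424/1969) = 1/12 ✓
b·A²c: (-179/1152)·(-48/179) = 1/24 ✓; 4 stages ⇒ order 4.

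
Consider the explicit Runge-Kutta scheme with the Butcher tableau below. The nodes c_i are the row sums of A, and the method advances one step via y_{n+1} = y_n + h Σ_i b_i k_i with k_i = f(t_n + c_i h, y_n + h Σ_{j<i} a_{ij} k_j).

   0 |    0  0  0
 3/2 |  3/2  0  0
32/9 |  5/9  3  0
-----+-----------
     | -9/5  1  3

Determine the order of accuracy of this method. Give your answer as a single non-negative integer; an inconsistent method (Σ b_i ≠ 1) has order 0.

0

b = (-9/5, 1, 3)
c = (0, 3/2, 32/9)
Ac = (0, 0, 9/2)
Σ b_i: (-9/5)·1 + 1·1 + 3·1 = 11/5 ≠ 1 ⇒ order 0.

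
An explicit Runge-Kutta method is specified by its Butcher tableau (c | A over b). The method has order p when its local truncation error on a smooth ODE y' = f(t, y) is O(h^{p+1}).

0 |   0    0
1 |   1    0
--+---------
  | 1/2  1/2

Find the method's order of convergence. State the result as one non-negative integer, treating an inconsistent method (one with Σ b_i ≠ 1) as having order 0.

2

b = (1/2, 1/2)
c = (0, 1)
Σ b_i: 1/2·1 + 1/2·1 = 1 ✓
b·c: 1/2·1 = 1/2 ✓; 2 stages ⇒ order 2.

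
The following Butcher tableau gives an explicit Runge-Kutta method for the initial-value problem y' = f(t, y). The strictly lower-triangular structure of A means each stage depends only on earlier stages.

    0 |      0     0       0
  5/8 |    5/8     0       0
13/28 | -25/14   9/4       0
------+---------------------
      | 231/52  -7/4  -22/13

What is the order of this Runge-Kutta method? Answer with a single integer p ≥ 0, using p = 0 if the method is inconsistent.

1

b = (231/52, -7/4, -22/13)
c = (0, 5/8, 13/28)
Ac = (0, 0, 45/32)
Σ b_i: 231/52·1 + (-7/4)·1 + (-22/13)·1 = 1 ✓
b·c: (-7/4)·5/8 + (-22/13)·13/28 = -421/224 ≠ 1/2 ⇒ order 1.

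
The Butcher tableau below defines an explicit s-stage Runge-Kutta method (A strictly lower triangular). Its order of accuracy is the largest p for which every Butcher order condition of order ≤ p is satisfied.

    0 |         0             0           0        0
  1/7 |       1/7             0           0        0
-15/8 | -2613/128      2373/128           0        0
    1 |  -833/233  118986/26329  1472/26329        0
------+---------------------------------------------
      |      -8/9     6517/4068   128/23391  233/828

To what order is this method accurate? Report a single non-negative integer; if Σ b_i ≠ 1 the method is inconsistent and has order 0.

b = (-8/9, 6517/4068, 128/23391, 233/828)
c = (0, 1/7, -15/8, 1)
Ac = (0, 0, 339/128, 126/233)
Σ b_i: (-8/9)·1 + 6517/4068·1 + 128/23391·1 + 233/828·1 = 1 ✓
b·c: 6517/4068·1/7 + 128/23391·(-15/8) + 233/828·1 = 1/2 ✓
b·c²: 6517/4068·1/49 + 128/23391·225/64 + 233/828·1 = 1/3 ✓
b·Ac: 128/23391·339/128 + 233/828·126/233 = 1/6 ✓
b·c³: 6517/4068·1/343 + 128/23391·(-3375/512) + 233/828·1 = 1/4 ✓
b·(c∘Ac): 128/23391·(-5085/1024) + 233/828·126/233 = 1/8 ✓
b·Ac²: 128/23391·339/896 + 233/828·471/1631 = 1/12 ✓
b·A²c: 233/828·69/466 = 1/24 ✓; 4 stages ⇒ order 4.

4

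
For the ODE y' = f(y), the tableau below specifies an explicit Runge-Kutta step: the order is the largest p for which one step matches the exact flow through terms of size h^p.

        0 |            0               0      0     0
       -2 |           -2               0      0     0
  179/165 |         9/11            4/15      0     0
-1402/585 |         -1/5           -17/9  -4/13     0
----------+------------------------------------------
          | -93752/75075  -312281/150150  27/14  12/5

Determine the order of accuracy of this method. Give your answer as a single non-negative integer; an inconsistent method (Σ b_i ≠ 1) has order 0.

2

b = (-93752/75075, -312281/150150, 27/14, 12/5)
c = (0, -2, 179/165, -1402/585)
Ac = (0, 0, -8/15, 22162/6435)
Σ b_i: (-93752/75075)·1 + (-312281/150150)·1 + 27/14·1 + 12/5·1 = 1 ✓
b·c: (-312281/150150)·(-2) + 27/14·179/165 + 12/5·(-1402/585) = 1/2 ✓
b·c²: (-312281/150150)·4 + 27/14·32041/27225 + 12/5·1965604/342225 = 7473866009/966215250 ≠ 1/3 ⇒ order 2.
b·Ac: 27/14·(-8/15) + 12/5·22162/6435 = 543316/75075 ≠ 1/6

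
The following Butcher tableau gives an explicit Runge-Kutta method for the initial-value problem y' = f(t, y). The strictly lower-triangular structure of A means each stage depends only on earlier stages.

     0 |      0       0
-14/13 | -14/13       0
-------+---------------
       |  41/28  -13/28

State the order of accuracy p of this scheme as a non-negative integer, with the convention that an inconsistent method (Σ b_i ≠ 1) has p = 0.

2

b = (41/28, -13/28)
c = (0, -14/13)
Σ b_i: 41/28·1 + (-13/28)·1 = 1 ✓
b·c: (-13/28)·(-14/13) = 1/2 ✓; 2 stages ⇒ order 2.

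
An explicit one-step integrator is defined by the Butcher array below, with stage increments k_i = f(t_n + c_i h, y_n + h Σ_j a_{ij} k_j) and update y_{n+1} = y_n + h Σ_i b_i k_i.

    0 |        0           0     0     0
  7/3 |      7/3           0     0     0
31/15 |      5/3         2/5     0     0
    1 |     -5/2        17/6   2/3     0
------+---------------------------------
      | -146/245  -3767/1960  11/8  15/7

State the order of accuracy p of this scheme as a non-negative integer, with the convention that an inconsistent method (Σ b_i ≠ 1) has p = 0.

b = (-146/245, -3767/1960, 11/8, 15/7)
c = (0, 7/3, 31/15, 1)
Ac = (0, 0, 14/15, 719/90)
Σ b_i: (-146/245)·1 + (-3767/1960)·1 + 11/8·1 + 15/7·1 = 1 ✓
b·c: (-3767/1960)·7/3 + 11/8·31/15 + 15/7·1 = 1/2 ✓
b·c²: (-3767/1960)·49/9 + 11/8·961/225 + 15/7·1 = -3856/1575 ≠ 1/3 ⇒ order 2.
b·Ac: 11/8·14/15 + 15/7·719/90 = 7729/420 ≠ 1/6

2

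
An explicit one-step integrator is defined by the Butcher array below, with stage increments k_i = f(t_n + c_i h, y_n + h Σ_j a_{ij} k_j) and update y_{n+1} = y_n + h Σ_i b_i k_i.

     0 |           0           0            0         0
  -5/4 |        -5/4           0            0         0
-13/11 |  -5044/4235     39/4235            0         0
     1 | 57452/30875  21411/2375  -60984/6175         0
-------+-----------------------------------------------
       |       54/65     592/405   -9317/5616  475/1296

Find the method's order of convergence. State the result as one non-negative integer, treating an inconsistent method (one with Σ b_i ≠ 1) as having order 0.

b = (54/65, 592/405, -9317/5616, 475/1296)
c = (0, -5/4, -13/11, 1)
Ac = (0, 0, -39/3388, 153/380)
Σ b_i: 54/65·1 + 592/405·1 + (-9317/5616)·1 + 475/1296·1 = 1 ✓
b·c: 592/405·(-5/4) + (-9317/5616)·(-13/11) + 475/1296·1 = 1/2 ✓
b·c²: 592/405·25/16 + (-9317/5616)·169/121 + 475/1296·1 = 1/3 ✓
b·Ac: (-9317/5616)·(-39/3388) + 475/1296·153/380 = 1/6 ✓
b·c³: 592/405·(-125/64) + (-9317/5616)·(-2197/1331) + 475/1296·1 = 1/4 ✓
b·(c∘Ac): (-9317/5616)·507/37268 + 475/1296·153/380 = 1/8 ✓
b·Ac²: (-9317/5616)·195/13552 + 475/1296·117/400 = 1/12 ✓
b·A²c: 475/1296·54/475 = 1/24 ✓; 4 stages ⇒ order 4.

4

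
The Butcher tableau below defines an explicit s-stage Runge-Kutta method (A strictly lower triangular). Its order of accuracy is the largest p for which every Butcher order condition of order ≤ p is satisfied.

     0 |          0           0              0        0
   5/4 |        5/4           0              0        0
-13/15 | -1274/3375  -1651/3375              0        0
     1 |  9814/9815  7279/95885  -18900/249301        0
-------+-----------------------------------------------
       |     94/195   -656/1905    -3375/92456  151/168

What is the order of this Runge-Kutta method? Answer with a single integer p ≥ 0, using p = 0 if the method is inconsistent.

b = (94/195, -656/1905, -3375/92456, 151/168)
c = (0, 5/4, -13/15, 1)
Ac = (0, 0, -1651/2700, 97/604)
Σ b_i: 94/195·1 + (-656/1905)·1 + (-3375/92456)·1 + 151/168·1 = 1 ✓
b·c: (-656/1905)·5/4 + (-3375/92456)·(-13/15) + 151/168·1 = 1/2 ✓
b·c²: (-656/1905)·25/16 + (-3375/92456)·169/225 + 151/168·1 = 1/3 ✓
b·Ac: (-3375/92456)·(-1651/2700) + 151/168·97/604 = 1/6 ✓
b·c³: (-656/1905)·125/64 + (-3375/92456)·(-2197/3375) + 151/168·1 = 1/4 ✓
b·(c∘Ac): (-3375/92456)·21463/40500 + 151/168·97/604 = 1/8 ✓
b·Ac²: (-3375/92456)·(-1651/2160) + 151/168·149/2416 = 1/12 ✓
b·A²c: 151/168·7/151 = 1/24 ✓; 4 stages ⇒ order 4.

4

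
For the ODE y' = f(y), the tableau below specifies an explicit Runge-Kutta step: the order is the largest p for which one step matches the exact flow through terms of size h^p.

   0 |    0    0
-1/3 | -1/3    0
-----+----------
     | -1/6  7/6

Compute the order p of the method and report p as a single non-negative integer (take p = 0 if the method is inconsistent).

1

b = (-1/6, 7/6)
c = (0, -1/3)
Σ b_i: (-1/6)·1 + 7/6·1 = 1 ✓
b·c: 7/6·(-1/3) = -7/18 ≠ 1/2 ⇒ order 1.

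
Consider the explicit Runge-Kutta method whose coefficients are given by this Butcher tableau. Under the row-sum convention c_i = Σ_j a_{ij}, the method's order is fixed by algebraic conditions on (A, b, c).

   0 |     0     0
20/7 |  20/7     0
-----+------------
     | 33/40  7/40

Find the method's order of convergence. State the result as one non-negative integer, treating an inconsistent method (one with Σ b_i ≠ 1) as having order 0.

b = (33/40, 7/40)
c = (0, 20/7)
Σ b_i: 33/40·1 + 7/40·1 = 1 ✓
b·c: 7/40·20/7 = 1/2 ✓; 2 stages ⇒ order 2.

2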